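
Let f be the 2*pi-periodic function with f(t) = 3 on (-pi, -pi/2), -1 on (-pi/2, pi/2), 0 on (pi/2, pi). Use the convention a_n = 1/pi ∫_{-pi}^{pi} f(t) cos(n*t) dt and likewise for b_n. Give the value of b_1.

b_1 = 1/pi ∫_{-pi}^{pi} f(t) sin(t) dt.
Split the integral at the breakpoints.
Directly, an antiderivative of (3) sin(t) is -3*cos(t); evaluating from -pi to -pi/2: ∫_{-pi}^{-pi/2} (3) sin(t) dt = (0) - (3) = -3.
Directly, an antiderivative of (-1) sin(t) is cos(t); evaluating from -pi/2 to pi/2: ∫_{-pi/2}^{pi/2} (-1) sin(t) dt = (0) - (0) = 0.
∫_{pi/2}^{pi} (0) sin(t) dt = 0.
Summing the pieces and multiplying by (1/pi) gives b_1 = -3/pi.

-3/pi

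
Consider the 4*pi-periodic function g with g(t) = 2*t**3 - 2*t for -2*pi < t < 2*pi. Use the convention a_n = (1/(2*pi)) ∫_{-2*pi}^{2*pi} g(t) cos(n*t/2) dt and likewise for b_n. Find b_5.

-392/125 + 32*pi**2/5

b_5 = (1/(2*pi)) ∫_{-2*pi}^{2*pi} g(t) sin(5*t/2) dt.
g is odd and sin(5*t/2) is odd, so the integrand is even and b_5 = 1/pi ∫_0^{2*pi} g(t) sin(5*t/2) dt.
Integrating by parts three times (tabular method), an antiderivative of (2*t**3 - 2*t) sin(5*t/2) is -4*t**3*cos(5*t/2)/5 + 24*t**2*sin(5*t/2)/25 + 196*t*cos(5*t/2)/125 - 392*sin(5*t/2)/625; evaluating from 0 to 2*pi: ∫_{0}^{2*pi} (2*t**3 - 2*t) sin(5*t/2) dt = (8*pi*(-49 + 100*pi**2)/125) - (0) = 8*pi*(-49 + 100*pi**2)/125.
Hence b_5 = (1/pi)·(8*pi*(-49 + 100*pi**2)/125) = -392/125 + 32*pi**2/5.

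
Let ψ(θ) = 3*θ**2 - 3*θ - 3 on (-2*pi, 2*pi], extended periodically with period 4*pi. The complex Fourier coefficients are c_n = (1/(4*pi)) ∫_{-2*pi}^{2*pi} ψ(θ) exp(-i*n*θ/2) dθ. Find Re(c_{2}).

Since ψ is real-valued, Re(c_{2}) = (1/(4*pi)) ∫_{-2*pi}^{2*pi} ψ(θ) cos(θ) dθ = a_{2}/2.
Integrating by parts twice (tabular method), an antiderivative of (3*θ**2 - 3*θ - 3) cos(θ) is 3*θ**2*sin(θ) - 3*θ*sin(θ) + 6*θ*cos(θ) - 9*sin(θ) - 3*cos(θ); evaluating from -2*pi to 2*pi: ∫_{-2*pi}^{2*pi} (3*θ**2 - 3*θ - 3) cos(θ) dθ = (-3 + 12*pi) - (-12*pi - 3) = 24*pi.
Hence Re(c_{2}) = (1/(4*pi))·(24*pi) = 6.

6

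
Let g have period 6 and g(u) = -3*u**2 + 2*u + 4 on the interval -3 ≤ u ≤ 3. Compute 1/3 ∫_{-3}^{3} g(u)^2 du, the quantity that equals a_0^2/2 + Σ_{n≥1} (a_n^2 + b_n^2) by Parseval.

1/3 ∫_{-3}^{3} g(u)^2 du = 1/3 · (3054/5) = 1018/5.

1018/5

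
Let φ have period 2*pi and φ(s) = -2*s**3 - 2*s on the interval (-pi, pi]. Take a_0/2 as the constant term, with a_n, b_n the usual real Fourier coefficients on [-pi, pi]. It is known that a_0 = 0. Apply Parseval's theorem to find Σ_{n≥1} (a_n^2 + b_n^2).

8*pi**2*(35 + 42*pi**2 + 15*pi**4)/105

Parseval: a_0^2/2 + Σ_{n≥1} (a_n^2+b_n^2) = 1/pi ∫_{-pi}^{pi} φ(s)^2 ds = 8*pi**2*(35 + 42*pi**2 + 15*pi**4)/105.
Subtract a_0^2/2 = 0: Σ (a_n^2+b_n^2) = 8*pi**2*(35 + 42*pi**2 + 15*pi**4)/105.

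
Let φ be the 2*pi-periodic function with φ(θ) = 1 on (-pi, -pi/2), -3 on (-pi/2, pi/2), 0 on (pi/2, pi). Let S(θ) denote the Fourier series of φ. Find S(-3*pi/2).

θ = -3*pi/2 differs from θ = pi/2 by -1 full period(s), and the series is 2*pi-periodic.
At θ = pi/2 the one-sided limits are φ(pi/2^-) = -3 and φ(pi/2^+) = 0.
By Dirichlet's theorem the series converges to their average, [(-3) + (0)]/2 = -3/2.

-3/2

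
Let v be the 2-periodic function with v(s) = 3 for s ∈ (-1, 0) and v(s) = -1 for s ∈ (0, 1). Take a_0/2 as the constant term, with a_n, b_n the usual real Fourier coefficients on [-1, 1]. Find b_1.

b_1 = ∫_{-1}^{1} v(s) sin(pi*s) ds.
Split the integral at the breakpoints.
Directly, an antiderivative of (3) sin(pi*s) is -3*cos(pi*s)/pi; evaluating from -1 to 0: ∫_{-1}^{0} (3) sin(pi*s) ds = (-3/pi) - (3/pi) = -6/pi.
Directly, an antiderivative of (-1) sin(pi*s) is cos(pi*s)/pi; evaluating from 0 to 1: ∫_{0}^{1} (-1) sin(pi*s) ds = (-1/pi) - (1/pi) = -2/pi.
Summing the pieces gives b_1 = -8/pi.

-8/pi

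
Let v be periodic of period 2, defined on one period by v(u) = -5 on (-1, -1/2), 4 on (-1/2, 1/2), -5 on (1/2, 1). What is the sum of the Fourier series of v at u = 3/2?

u = 3/2 differs from u = -1/2 by 1 full period(s), and the series is 2-periodic.
At u = -1/2 the one-sided limits are v(-1/2^-) = -5 and v(-1/2^+) = 4.
By Dirichlet's theorem the series converges to their average, [(-5) + (4)]/2 = -1/2.

-1/2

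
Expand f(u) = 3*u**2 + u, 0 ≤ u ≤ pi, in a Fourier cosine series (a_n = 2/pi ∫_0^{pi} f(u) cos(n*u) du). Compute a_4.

a_4 = 2/pi ∫_0^{pi} (3*u**2 + u) cos(4*u) du.
Integrating by parts twice (tabular method), an antiderivative of (3*u**2 + u) cos(4*u) is 3*u**2*sin(4*u)/4 + u*sin(4*u)/4 + 3*u*cos(4*u)/8 - 3*sin(4*u)/32 + cos(4*u)/16; evaluating from 0 to pi: ∫_{0}^{pi} (3*u**2 + u) cos(4*u) du = (1/16 + 3*pi/8) - (1/16) = 3*pi/8.
Hence a_4 = (2/pi)·(3*pi/8) = 3/4.

3/4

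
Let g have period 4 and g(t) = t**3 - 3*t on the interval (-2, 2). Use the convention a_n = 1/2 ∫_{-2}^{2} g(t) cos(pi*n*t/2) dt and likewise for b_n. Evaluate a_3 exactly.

a_3 = 1/2 ∫_{-2}^{2} g(t) cos(3*pi*t/2) dt.
g is odd and cos(3*pi*t/2) is even, so the integrand is odd over a symmetric interval and the integral vanishes.

0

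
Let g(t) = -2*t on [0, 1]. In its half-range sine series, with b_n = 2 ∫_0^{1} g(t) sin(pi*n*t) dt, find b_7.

b_7 = 2 ∫_0^{1} (-2*t) sin(7*pi*t) dt.
Integrating by parts (boundary term plus one more integral), an antiderivative of (-2*t) sin(7*pi*t) is 2*t*cos(7*pi*t)/(7*pi) - 2*sin(7*pi*t)/(49*pi**2); evaluating from 0 to 1: ∫_{0}^{1} (-2*t) sin(7*pi*t) dt = (-2/(7*pi)) - (0) = -2/(7*pi).
Hence b_7 = 2·(-2/(7*pi)) = -4/(7*pi).

-4/(7*pi)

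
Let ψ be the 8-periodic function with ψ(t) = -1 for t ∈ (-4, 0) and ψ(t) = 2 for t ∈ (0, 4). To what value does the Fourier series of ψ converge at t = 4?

1/2

At t = 4 the one-sided limits are ψ(4^-) = 2 and ψ(4^+) = -1.
By Dirichlet's theorem the series converges to their average, [(2) + (-1)]/2 = 1/2.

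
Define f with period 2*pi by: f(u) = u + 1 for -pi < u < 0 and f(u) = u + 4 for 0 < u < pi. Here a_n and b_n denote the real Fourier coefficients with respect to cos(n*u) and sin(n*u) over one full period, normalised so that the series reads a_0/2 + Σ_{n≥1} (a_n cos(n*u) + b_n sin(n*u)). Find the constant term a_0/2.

5/2

a_0 = 1/pi ∫_{-pi}^{pi} f(u) du = 1/pi · (5*pi) = 5.
So the constant term a_0/2 = 5/2.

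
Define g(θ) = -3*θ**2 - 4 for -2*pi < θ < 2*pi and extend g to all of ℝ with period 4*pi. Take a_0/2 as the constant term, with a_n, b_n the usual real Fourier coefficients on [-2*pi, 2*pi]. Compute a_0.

a_0 = (1/(2*pi)) ∫_{-2*pi}^{2*pi} g(θ) dθ = (1/(2*pi)) · (-16*pi*(1 + pi**2)) = -8*pi**2 - 8.

-8*pi**2 - 8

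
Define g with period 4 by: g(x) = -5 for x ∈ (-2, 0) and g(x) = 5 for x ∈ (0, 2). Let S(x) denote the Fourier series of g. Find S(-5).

-5

x = -5 differs from x = -1 by -1 full period(s), and the series is 4-periodic.
g is continuous at x = -1 with value -5, so the series converges to -5 there.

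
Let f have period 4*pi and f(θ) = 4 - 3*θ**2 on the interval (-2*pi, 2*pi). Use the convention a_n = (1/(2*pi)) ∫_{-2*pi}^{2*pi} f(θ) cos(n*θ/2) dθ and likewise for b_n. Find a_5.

48/25

a_5 = (1/(2*pi)) ∫_{-2*pi}^{2*pi} f(θ) cos(5*θ/2) dθ.
f is even and cos(5*θ/2) is even, so the integrand is even and a_5 = 1/pi ∫_0^{2*pi} f(θ) cos(5*θ/2) dθ.
Integrating by parts twice (tabular method), an antiderivative of (4 - 3*θ**2) cos(5*θ/2) is -6*θ**2*sin(5*θ/2)/5 - 24*θ*cos(5*θ/2)/25 + 248*sin(5*θ/2)/125; evaluating from 0 to 2*pi: ∫_{0}^{2*pi} (4 - 3*θ**2) cos(5*θ/2) dθ = (48*pi/25) - (0) = 48*pi/25.
Hence a_5 = (1/pi)·(48*pi/25) = 48/25.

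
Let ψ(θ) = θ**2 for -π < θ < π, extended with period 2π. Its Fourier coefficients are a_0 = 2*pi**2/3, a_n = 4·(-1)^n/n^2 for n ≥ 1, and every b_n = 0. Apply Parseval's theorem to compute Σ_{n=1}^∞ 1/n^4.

pi**4/90

Parseval: a_0^2/2 + Σ a_n^2 = (1/π) ∫_{-π}^{π} ψ(θ)^2 dθ = 2*pi**4/5.
Subtract a_0^2/2 = 2*pi**4/9: Σ a_n^2 = 8*pi**4/45.
Since a_n^2 = 16/n^4, Σ 1/n^4 = pi**4/90.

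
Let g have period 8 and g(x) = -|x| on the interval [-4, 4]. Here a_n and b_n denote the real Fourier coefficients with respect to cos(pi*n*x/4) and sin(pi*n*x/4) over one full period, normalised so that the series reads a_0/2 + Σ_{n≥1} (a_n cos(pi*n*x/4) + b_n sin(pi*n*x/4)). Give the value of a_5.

16/(25*pi**2)

a_5 = 1/4 ∫_{-4}^{4} g(x) cos(5*pi*x/4) dx.
g is even and cos(5*pi*x/4) is even, so the integrand is even and a_5 = 1/2 ∫_0^{4} g(x) cos(5*pi*x/4) dx.
Integrating by parts (boundary term plus one more integral), an antiderivative of (-x) cos(5*pi*x/4) is -4*x*sin(5*pi*x/4)/(5*pi) - 16*cos(5*pi*x/4)/(25*pi**2); evaluating from 0 to 4: ∫_{0}^{4} (-x) cos(5*pi*x/4) dx = (16/(25*pi**2)) - (-16/(25*pi**2)) = 32/(25*pi**2).
Hence a_5 = (1/2)·(32/(25*pi**2)) = 16/(25*pi**2).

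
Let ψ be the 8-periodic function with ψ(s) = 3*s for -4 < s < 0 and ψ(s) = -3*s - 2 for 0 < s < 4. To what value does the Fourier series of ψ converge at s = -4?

-13

At s = -4 the one-sided limits are ψ(-4^-) = -14 and ψ(-4^+) = -12.
By Dirichlet's theorem the series converges to their average, [(-14) + (-12)]/2 = -13.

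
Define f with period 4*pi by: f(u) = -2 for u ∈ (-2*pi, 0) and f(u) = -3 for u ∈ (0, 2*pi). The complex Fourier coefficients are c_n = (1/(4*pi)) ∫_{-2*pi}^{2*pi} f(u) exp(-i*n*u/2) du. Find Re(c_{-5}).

0

Since f is real-valued, Re(c_{-5}) = (1/(4*pi)) ∫_{-2*pi}^{2*pi} f(u) cos(-5*u/2) du = a_{5}/2.
Split the integral at the breakpoints.
Directly, an antiderivative of (-2) cos(-5*u/2) is -4*sin(5*u/2)/5; evaluating from -2*pi to 0: ∫_{-2*pi}^{0} (-2) cos(-5*u/2) du = (0) - (0) = 0.
Directly, an antiderivative of (-3) cos(-5*u/2) is -6*sin(5*u/2)/5; evaluating from 0 to 2*pi: ∫_{0}^{2*pi} (-3) cos(-5*u/2) du = (0) - (0) = 0.
So ∫_{-2*pi}^{2*pi} f(u) cos(-5*u/2) du = 0.
Hence Re(c_{-5}) = (1/(4*pi))·(0) = 0.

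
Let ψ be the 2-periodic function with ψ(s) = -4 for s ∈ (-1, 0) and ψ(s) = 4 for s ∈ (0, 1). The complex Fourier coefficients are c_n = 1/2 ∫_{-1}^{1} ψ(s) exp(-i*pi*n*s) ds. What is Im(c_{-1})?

Since ψ is real-valued, Im(c_{-1}) = -1/2 ∫_{-1}^{1} ψ(s) sin(-pi*s) ds = b_{1}/2.
ψ is odd and sin(-pi*s) is odd, so the integrand is even: ∫_{-1}^{1} ψ(s) sin(-pi*s) ds = 2∫_0^{1} ψ(s) sin(-pi*s) ds.
Directly, an antiderivative of (4) sin(-pi*s) is 4*cos(pi*s)/pi; evaluating from 0 to 1: ∫_{0}^{1} (4) sin(-pi*s) ds = (-4/pi) - (4/pi) = -8/pi.
So ∫_{-1}^{1} ψ(s) sin(-pi*s) ds = -16/pi.
Hence Im(c_{-1}) = (-1/2)·(-16/pi) = 8/pi.

8/pi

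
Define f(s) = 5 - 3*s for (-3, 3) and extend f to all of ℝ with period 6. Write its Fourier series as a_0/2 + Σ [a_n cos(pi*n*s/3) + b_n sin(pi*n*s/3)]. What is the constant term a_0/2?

5

a_0 = 1/3 ∫_{-3}^{3} f(s) ds = 1/3 · (30) = 10.
So the constant term a_0/2 = 5.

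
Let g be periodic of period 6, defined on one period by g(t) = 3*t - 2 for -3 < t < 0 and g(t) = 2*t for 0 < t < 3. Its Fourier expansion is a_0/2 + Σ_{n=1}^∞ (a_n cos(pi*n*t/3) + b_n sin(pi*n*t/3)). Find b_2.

-15/(2*pi)

b_2 = 1/3 ∫_{-3}^{3} g(t) sin(2*pi*t/3) dt.
Split the integral at the breakpoints.
Integrating by parts (boundary term plus one more integral), an antiderivative of (3*t - 2) sin(2*pi*t/3) is -9*t*cos(2*pi*t/3)/(2*pi) + 27*sin(2*pi*t/3)/(4*pi**2) + 3*cos(2*pi*t/3)/pi; evaluating from -3 to 0: ∫_{-3}^{0} (3*t - 2) sin(2*pi*t/3) dt = (3/pi) - (33/(2*pi)) = -27/(2*pi).
Integrating by parts (boundary term plus one more integral), an antiderivative of (2*t) sin(2*pi*t/3) is -3*t*cos(2*pi*t/3)/pi + 9*sin(2*pi*t/3)/(2*pi**2); evaluating from 0 to 3: ∫_{0}^{3} (2*t) sin(2*pi*t/3) dt = (-9/pi) - (0) = -9/pi.
Summing the pieces and multiplying by (1/3) gives b_2 = -15/(2*pi).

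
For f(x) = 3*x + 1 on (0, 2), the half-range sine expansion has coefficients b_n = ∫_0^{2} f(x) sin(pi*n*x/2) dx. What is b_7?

b_7 = ∫_0^{2} (3*x + 1) sin(7*pi*x/2) dx.
Integrating by parts (boundary term plus one more integral), an antiderivative of (3*x + 1) sin(7*pi*x/2) is -6*x*cos(7*pi*x/2)/(7*pi) + 12*sin(7*pi*x/2)/(49*pi**2) - 2*cos(7*pi*x/2)/(7*pi); evaluating from 0 to 2: ∫_{0}^{2} (3*x + 1) sin(7*pi*x/2) dx = (2/pi) - (-2/(7*pi)) = 16/(7*pi).
Hence b_7 = 16/(7*pi).

16/(7*pi)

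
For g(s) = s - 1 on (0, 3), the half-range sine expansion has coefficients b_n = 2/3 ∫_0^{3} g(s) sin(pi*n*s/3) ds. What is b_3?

b_3 = 2/3 ∫_0^{3} (s - 1) sin(pi*s) ds.
Integrating by parts (boundary term plus one more integral), an antiderivative of (s - 1) sin(pi*s) is -s*cos(pi*s)/pi + sin(pi*s)/pi**2 + cos(pi*s)/pi; evaluating from 0 to 3: ∫_{0}^{3} (s - 1) sin(pi*s) ds = (2/pi) - (1/pi) = 1/pi.
Hence b_3 = (2/3)·(1/pi) = 2/(3*pi).

2/(3*pi)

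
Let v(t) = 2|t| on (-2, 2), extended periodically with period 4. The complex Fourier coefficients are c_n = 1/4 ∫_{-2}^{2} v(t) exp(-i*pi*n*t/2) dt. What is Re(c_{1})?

-8/pi**2

Since v is real-valued, Re(c_{1}) = 1/4 ∫_{-2}^{2} v(t) cos(pi*t/2) dt = a_{1}/2.
v is even and cos(pi*t/2) is even, so the integrand is even: ∫_{-2}^{2} v(t) cos(pi*t/2) dt = 2∫_0^{2} v(t) cos(pi*t/2) dt.
Integrating by parts (boundary term plus one more integral), an antiderivative of (2*t) cos(pi*t/2) is 4*t*sin(pi*t/2)/pi + 8*cos(pi*t/2)/pi**2; evaluating from 0 to 2: ∫_{0}^{2} (2*t) cos(pi*t/2) dt = (-8/pi**2) - (8/pi**2) = -16/pi**2.
So ∫_{-2}^{2} v(t) cos(pi*t/2) dt = -32/pi**2.
Hence Re(c_{1}) = (1/4)·(-32/pi**2) = -8/pi**2.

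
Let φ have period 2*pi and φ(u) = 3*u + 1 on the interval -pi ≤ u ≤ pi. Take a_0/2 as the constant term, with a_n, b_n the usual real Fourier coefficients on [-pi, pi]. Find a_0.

a_0 = 1/pi ∫_{-pi}^{pi} φ(u) du = 1/pi · (2*pi) = 2.

2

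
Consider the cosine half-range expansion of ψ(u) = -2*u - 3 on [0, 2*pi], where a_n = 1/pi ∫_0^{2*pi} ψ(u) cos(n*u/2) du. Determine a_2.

a_2 = 1/pi ∫_0^{2*pi} (-2*u - 3) cos(u) du.
Integrating by parts (boundary term plus one more integral), an antiderivative of (-2*u - 3) cos(u) is -2*u*sin(u) - 3*sin(u) - 2*cos(u); evaluating from 0 to 2*pi: ∫_{0}^{2*pi} (-2*u - 3) cos(u) du = (-2) - (-2) = 0.
Hence a_2 = (1/pi)·(0) = 0.

0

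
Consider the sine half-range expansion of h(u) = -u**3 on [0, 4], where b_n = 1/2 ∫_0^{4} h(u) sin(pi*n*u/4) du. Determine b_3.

b_3 = 1/2 ∫_0^{4} (-u**3) sin(3*pi*u/4) du.
Integrating by parts three times (tabular method), an antiderivative of (-u**3) sin(3*pi*u/4) is 4*u**3*cos(3*pi*u/4)/(3*pi) - 16*u**2*sin(3*pi*u/4)/(3*pi**2) - 128*u*cos(3*pi*u/4)/(9*pi**3) + 512*sin(3*pi*u/4)/(27*pi**4); evaluating from 0 to 4: ∫_{0}^{4} (-u**3) sin(3*pi*u/4) du = (256*(2 - 3*pi**2)/(9*pi**3)) - (0) = 256*(2 - 3*pi**2)/(9*pi**3).
Hence b_3 = (1/2)·(256*(2 - 3*pi**2)/(9*pi**3)) = 128*(2 - 3*pi**2)/(9*pi**3).

128*(2 - 3*pi**2)/(9*pi**3)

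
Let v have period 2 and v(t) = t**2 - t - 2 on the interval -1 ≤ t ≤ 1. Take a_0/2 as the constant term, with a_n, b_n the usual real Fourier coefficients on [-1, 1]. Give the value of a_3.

-4/(9*pi**2)

a_3 = ∫_{-1}^{1} v(t) cos(3*pi*t) dt.
Integrating by parts twice (tabular method), an antiderivative of (t**2 - t - 2) cos(3*pi*t) is t**2*sin(3*pi*t)/(3*pi) - t*sin(3*pi*t)/(3*pi) + 2*t*cos(3*pi*t)/(9*pi**2) - 2*sin(3*pi*t)/(3*pi) - 2*sin(3*pi*t)/(27*pi**3) - cos(3*pi*t)/(9*pi**2); evaluating from -1 to 1: ∫_{-1}^{1} (t**2 - t - 2) cos(3*pi*t) dt = (-1/(9*pi**2)) - (1/(3*pi**2)) = -4/(9*pi**2).
Hence a_3 = -4/(9*pi**2).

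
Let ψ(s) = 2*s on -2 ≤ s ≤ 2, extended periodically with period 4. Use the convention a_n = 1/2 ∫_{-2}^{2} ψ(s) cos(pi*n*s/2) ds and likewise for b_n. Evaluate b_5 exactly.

8/(5*pi)

b_5 = 1/2 ∫_{-2}^{2} ψ(s) sin(5*pi*s/2) ds.
ψ is odd and sin(5*pi*s/2) is odd, so the integrand is even and b_5 = ∫_0^{2} ψ(s) sin(5*pi*s/2) ds.
Integrating by parts (boundary term plus one more integral), an antiderivative of (2*s) sin(5*pi*s/2) is -4*s*cos(5*pi*s/2)/(5*pi) + 8*sin(5*pi*s/2)/(25*pi**2); evaluating from 0 to 2: ∫_{0}^{2} (2*s) sin(5*pi*s/2) ds = (8/(5*pi)) - (0) = 8/(5*pi).
Hence b_5 = 8/(5*pi).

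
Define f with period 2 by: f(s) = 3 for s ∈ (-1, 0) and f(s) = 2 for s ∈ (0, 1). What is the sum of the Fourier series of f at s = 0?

5/2

At s = 0 the one-sided limits are f(0^-) = 3 and f(0^+) = 2.
By Dirichlet's theorem the series converges to their average, [(3) + (2)]/2 = 5/2.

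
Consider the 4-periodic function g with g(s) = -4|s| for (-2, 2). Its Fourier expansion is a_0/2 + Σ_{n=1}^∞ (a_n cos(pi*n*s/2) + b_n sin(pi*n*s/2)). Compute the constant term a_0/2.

-4

a_0 = 1/2 ∫_{-2}^{2} g(s) ds = 1/2 · (-16) = -8.
So the constant term a_0/2 = -4.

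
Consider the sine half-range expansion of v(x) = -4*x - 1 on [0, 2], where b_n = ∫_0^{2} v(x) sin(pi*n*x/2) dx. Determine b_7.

-20/(7*pi)

b_7 = ∫_0^{2} (-4*x - 1) sin(7*pi*x/2) dx.
Integrating by parts (boundary term plus one more integral), an antiderivative of (-4*x - 1) sin(7*pi*x/2) is 8*x*cos(7*pi*x/2)/(7*pi) - 16*sin(7*pi*x/2)/(49*pi**2) + 2*cos(7*pi*x/2)/(7*pi); evaluating from 0 to 2: ∫_{0}^{2} (-4*x - 1) sin(7*pi*x/2) dx = (-18/(7*pi)) - (2/(7*pi)) = -20/(7*pi).
Hence b_7 = -20/(7*pi).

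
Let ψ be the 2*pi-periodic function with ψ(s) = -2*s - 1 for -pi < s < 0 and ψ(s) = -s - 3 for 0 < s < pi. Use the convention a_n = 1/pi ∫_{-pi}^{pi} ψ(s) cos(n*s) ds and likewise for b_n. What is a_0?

-4 + pi/2

a_0 = 1/pi ∫_{-pi}^{pi} ψ(s) ds = 1/pi · (pi*(-8 + pi)/2) = -4 + pi/2.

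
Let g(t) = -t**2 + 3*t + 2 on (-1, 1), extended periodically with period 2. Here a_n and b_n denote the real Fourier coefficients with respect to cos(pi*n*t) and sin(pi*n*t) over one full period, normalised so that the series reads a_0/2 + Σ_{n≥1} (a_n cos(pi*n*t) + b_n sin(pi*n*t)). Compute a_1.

4/pi**2

a_1 = ∫_{-1}^{1} g(t) cos(pi*t) dt.
Integrating by parts twice (tabular method), an antiderivative of (-t**2 + 3*t + 2) cos(pi*t) is -t**2*sin(pi*t)/pi + 3*t*sin(pi*t)/pi - 2*t*cos(pi*t)/pi**2 + 2*sin(pi*t)/pi**3 + 2*sin(pi*t)/pi + 3*cos(pi*t)/pi**2; evaluating from -1 to 1: ∫_{-1}^{1} (-t**2 + 3*t + 2) cos(pi*t) dt = (-1/pi**2) - (-5/pi**2) = 4/pi**2.
Hence a_1 = 4/pi**2.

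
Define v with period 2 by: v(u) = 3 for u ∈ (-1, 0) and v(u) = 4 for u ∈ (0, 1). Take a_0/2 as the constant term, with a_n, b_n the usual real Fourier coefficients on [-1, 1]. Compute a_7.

a_7 = ∫_{-1}^{1} v(u) cos(7*pi*u) du.
Split the integral at the breakpoints.
Directly, an antiderivative of (3) cos(7*pi*u) is 3*sin(7*pi*u)/(7*pi); evaluating from -1 to 0: ∫_{-1}^{0} (3) cos(7*pi*u) du = (0) - (0) = 0.
Directly, an antiderivative of (4) cos(7*pi*u) is 4*sin(7*pi*u)/(7*pi); evaluating from 0 to 1: ∫_{0}^{1} (4) cos(7*pi*u) du = (0) - (0) = 0.
Summing the pieces gives a_7 = 0.

0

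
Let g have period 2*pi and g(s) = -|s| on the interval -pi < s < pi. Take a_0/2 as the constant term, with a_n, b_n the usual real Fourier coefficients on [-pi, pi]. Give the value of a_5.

a_5 = 1/pi ∫_{-pi}^{pi} g(s) cos(5*s) ds.
g is even and cos(5*s) is even, so the integrand is even and a_5 = 2/pi ∫_0^{pi} g(s) cos(5*s) ds.
Integrating by parts (boundary term plus one more integral), an antiderivative of (-s) cos(5*s) is -s*sin(5*s)/5 - cos(5*s)/25; evaluating from 0 to pi: ∫_{0}^{pi} (-s) cos(5*s) ds = (1/25) - (-1/25) = 2/25.
Hence a_5 = (2/pi)·(2/25) = 4/(25*pi).

4/(25*pi)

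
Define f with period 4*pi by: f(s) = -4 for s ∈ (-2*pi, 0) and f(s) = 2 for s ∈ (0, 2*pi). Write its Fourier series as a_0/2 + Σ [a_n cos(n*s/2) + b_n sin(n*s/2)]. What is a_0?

-2

a_0 = (1/(2*pi)) ∫_{-2*pi}^{2*pi} f(s) ds = (1/(2*pi)) · (-4*pi) = -2.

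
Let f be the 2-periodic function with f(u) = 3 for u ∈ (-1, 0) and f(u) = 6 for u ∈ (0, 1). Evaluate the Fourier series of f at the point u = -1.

At u = -1 the one-sided limits are f(-1^-) = 6 and f(-1^+) = 3.
By Dirichlet's theorem the series converges to their average, [(6) + (3)]/2 = 9/2.

9/2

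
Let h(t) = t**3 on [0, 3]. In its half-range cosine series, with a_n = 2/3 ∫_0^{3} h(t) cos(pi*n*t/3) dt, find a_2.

a_2 = 2/3 ∫_0^{3} (t**3) cos(2*pi*t/3) dt.
Integrating by parts three times (tabular method), an antiderivative of (t**3) cos(2*pi*t/3) is 3*t**3*sin(2*pi*t/3)/(2*pi) + 27*t**2*cos(2*pi*t/3)/(4*pi**2) - 81*t*sin(2*pi*t/3)/(4*pi**3) - 243*cos(2*pi*t/3)/(8*pi**4); evaluating from 0 to 3: ∫_{0}^{3} (t**3) cos(2*pi*t/3) dt = (243*(-1 + 2*pi**2)/(8*pi**4)) - (-243/(8*pi**4)) = 243/(4*pi**2).
Hence a_2 = (2/3)·(243/(4*pi**2)) = 81/(2*pi**2).

81/(2*pi**2)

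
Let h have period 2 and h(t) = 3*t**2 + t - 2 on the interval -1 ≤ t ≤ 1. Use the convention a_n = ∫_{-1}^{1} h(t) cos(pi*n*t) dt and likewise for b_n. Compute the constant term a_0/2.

-1

a_0 = ∫_{-1}^{1} h(t) dt = -2.
So the constant term a_0/2 = -1.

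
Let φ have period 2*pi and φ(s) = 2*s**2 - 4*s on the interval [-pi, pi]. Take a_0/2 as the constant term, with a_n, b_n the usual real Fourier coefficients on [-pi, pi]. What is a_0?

a_0 = 1/pi ∫_{-pi}^{pi} φ(s) ds = 1/pi · (4*pi**3/3) = 4*pi**2/3.

4*pi**2/3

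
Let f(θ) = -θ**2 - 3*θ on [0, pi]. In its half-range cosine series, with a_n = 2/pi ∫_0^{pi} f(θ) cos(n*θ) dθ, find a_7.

a_7 = 2/pi ∫_0^{pi} (-θ**2 - 3*θ) cos(7*θ) dθ.
Integrating by parts twice (tabular method), an antiderivative of (-θ**2 - 3*θ) cos(7*θ) is -θ**2*sin(7*θ)/7 - 3*θ*sin(7*θ)/7 - 2*θ*cos(7*θ)/49 + 2*sin(7*θ)/343 - 3*cos(7*θ)/49; evaluating from 0 to pi: ∫_{0}^{pi} (-θ**2 - 3*θ) cos(7*θ) dθ = (3/49 + 2*pi/49) - (-3/49) = 6/49 + 2*pi/49.
Hence a_7 = (2/pi)·(6/49 + 2*pi/49) = 4*(3 + pi)/(49*pi).

4*(3 + pi)/(49*pi)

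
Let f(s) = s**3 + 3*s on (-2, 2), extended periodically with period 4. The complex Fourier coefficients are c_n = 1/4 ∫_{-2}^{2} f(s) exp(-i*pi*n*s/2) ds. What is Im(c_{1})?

Since f is real-valued, Im(c_{1}) = -1/4 ∫_{-2}^{2} f(s) sin(pi*s/2) ds = -b_{1}/2.
f is odd and sin(pi*s/2) is odd, so the integrand is even: ∫_{-2}^{2} f(s) sin(pi*s/2) ds = 2∫_0^{2} f(s) sin(pi*s/2) ds.
Integrating by parts three times (tabular method), an antiderivative of (s**3 + 3*s) sin(pi*s/2) is -2*s**3*cos(pi*s/2)/pi + 12*s**2*sin(pi*s/2)/pi**2 - 6*s*cos(pi*s/2)/pi + 48*s*cos(pi*s/2)/pi**3 - 96*sin(pi*s/2)/pi**4 + 12*sin(pi*s/2)/pi**2; evaluating from 0 to 2: ∫_{0}^{2} (s**3 + 3*s) sin(pi*s/2) ds = (-96/pi**3 + 28/pi) - (0) = -96/pi**3 + 28/pi.
So ∫_{-2}^{2} f(s) sin(pi*s/2) ds = -192/pi**3 + 56/pi.
Hence Im(c_{1}) = (-1/4)·(-192/pi**3 + 56/pi) = -14/pi + 48/pi**3.

-14/pi + 48/pi**3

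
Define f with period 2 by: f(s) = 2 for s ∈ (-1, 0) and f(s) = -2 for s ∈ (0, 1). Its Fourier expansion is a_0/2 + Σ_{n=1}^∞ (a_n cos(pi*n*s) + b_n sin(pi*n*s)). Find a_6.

0

a_6 = ∫_{-1}^{1} f(s) cos(6*pi*s) ds.
f is odd and cos(6*pi*s) is even, so the integrand is odd over a symmetric interval and the integral vanishes.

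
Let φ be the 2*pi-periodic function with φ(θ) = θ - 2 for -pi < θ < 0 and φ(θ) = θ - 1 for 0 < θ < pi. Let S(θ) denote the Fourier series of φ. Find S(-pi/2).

φ is continuous at θ = -pi/2 with value -2 - pi/2, so the series converges to -2 - pi/2 there.

-2 - pi/2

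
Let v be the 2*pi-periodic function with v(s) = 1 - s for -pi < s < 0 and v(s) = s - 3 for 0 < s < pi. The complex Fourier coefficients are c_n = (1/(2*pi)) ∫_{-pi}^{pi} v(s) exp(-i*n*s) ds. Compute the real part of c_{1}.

-2/pi

Since v is real-valued, Re(c_{1}) = (1/(2*pi)) ∫_{-pi}^{pi} v(s) cos(s) ds = a_{1}/2.
Split the integral at the breakpoints.
Integrating by parts (boundary term plus one more integral), an antiderivative of (1 - s) cos(s) is -s*sin(s) + sin(s) - cos(s); evaluating from -pi to 0: ∫_{-pi}^{0} (1 - s) cos(s) ds = (-1) - (1) = -2.
Integrating by parts (boundary term plus one more integral), an antiderivative of (s - 3) cos(s) is s*sin(s) - 3*sin(s) + cos(s); evaluating from 0 to pi: ∫_{0}^{pi} (s - 3) cos(s) ds = (-1) - (1) = -2.
So ∫_{-pi}^{pi} v(s) cos(s) ds = -4.
Hence Re(c_{1}) = (1/(2*pi))·(-4) = -2/pi.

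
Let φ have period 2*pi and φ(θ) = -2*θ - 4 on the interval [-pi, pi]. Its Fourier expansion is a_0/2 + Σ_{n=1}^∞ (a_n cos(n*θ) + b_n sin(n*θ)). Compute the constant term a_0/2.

a_0 = 1/pi ∫_{-pi}^{pi} φ(θ) dθ = 1/pi · (-8*pi) = -8.
So the constant term a_0/2 = -4.

-4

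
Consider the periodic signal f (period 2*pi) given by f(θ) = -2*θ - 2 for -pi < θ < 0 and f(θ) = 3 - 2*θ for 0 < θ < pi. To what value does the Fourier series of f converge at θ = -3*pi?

1/2

θ = -3*pi differs from θ = -pi by -1 full period(s), and the series is 2*pi-periodic.
At θ = -pi the one-sided limits are f(-pi^-) = 3 - 2*pi and f(-pi^+) = -2 + 2*pi.
By Dirichlet's theorem the series converges to their average, [(3 - 2*pi) + (-2 + 2*pi)]/2 = 1/2.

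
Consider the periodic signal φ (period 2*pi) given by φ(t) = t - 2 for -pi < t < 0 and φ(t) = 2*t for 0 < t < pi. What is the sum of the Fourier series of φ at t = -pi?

-1 + pi/2

t = -pi differs from t = pi by -1 full period(s), and the series is 2*pi-periodic.
At t = pi the one-sided limits are φ(pi^-) = 2*pi and φ(pi^+) = -pi - 2.
By Dirichlet's theorem the series converges to their average, [(2*pi) + (-pi - 2)]/2 = -1 + pi/2.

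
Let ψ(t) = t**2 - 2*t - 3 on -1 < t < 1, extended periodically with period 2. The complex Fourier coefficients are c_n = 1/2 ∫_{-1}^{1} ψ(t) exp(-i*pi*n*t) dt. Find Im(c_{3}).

Since ψ is real-valued, Im(c_{3}) = -1/2 ∫_{-1}^{1} ψ(t) sin(3*pi*t) dt = -b_{3}/2.
Integrating by parts twice (tabular method), an antiderivative of (t**2 - 2*t - 3) sin(3*pi*t) is -t**2*cos(3*pi*t)/(3*pi) + 2*t*sin(3*pi*t)/(9*pi**2) + 2*t*cos(3*pi*t)/(3*pi) - 2*sin(3*pi*t)/(9*pi**2) + 2*cos(3*pi*t)/(27*pi**3) + cos(3*pi*t)/pi; evaluating from -1 to 1: ∫_{-1}^{1} (t**2 - 2*t - 3) sin(3*pi*t) dt = (2*(-18*pi**2 - 1)/(27*pi**3)) - (-2/(27*pi**3)) = -4/(3*pi).
Hence Im(c_{3}) = (-1/2)·(-4/(3*pi)) = 2/(3*pi).

2/(3*pi)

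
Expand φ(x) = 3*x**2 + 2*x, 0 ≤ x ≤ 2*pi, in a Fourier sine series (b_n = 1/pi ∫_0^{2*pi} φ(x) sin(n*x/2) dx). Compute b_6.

b_6 = 1/pi ∫_0^{2*pi} (3*x**2 + 2*x) sin(3*x) dx.
Integrating by parts twice (tabular method), an antiderivative of (3*x**2 + 2*x) sin(3*x) is -x**2*cos(3*x) + 2*x*sin(3*x)/3 - 2*x*cos(3*x)/3 + 2*sin(3*x)/9 + 2*cos(3*x)/9; evaluating from 0 to 2*pi: ∫_{0}^{2*pi} (3*x**2 + 2*x) sin(3*x) dx = (-4*pi**2 - 4*pi/3 + 2/9) - (2/9) = -4*pi*(1 + 3*pi)/3.
Hence b_6 = (1/pi)·(-4*pi*(1 + 3*pi)/3) = -4*pi - 4/3.

-4*pi - 4/3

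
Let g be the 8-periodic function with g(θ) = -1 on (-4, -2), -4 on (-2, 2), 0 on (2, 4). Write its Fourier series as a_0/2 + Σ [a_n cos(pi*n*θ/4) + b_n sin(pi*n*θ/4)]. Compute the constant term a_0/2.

-9/4

a_0 = 1/4 ∫_{-4}^{4} g(θ) dθ = 1/4 · (-18) = -9/2.
So the constant term a_0/2 = -9/4.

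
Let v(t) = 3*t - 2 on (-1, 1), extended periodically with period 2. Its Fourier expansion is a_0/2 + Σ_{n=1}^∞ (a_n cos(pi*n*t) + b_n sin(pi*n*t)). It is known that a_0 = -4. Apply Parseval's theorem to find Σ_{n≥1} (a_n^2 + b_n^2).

Parseval: a_0^2/2 + Σ_{n≥1} (a_n^2+b_n^2) = ∫_{-1}^{1} v(t)^2 dt = 14.
Subtract a_0^2/2 = 8: Σ (a_n^2+b_n^2) = 6.

6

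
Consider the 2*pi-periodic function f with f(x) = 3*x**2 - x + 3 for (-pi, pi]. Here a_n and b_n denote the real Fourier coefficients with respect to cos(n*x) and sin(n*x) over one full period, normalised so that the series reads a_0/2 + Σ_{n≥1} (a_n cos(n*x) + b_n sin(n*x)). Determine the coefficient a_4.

3/4

a_4 = 1/pi ∫_{-pi}^{pi} f(x) cos(4*x) dx.
Integrating by parts twice (tabular method), an antiderivative of (3*x**2 - x + 3) cos(4*x) is 3*x**2*sin(4*x)/4 - x*sin(4*x)/4 + 3*x*cos(4*x)/8 + 21*sin(4*x)/32 - cos(4*x)/16; evaluating from -pi to pi: ∫_{-pi}^{pi} (3*x**2 - x + 3) cos(4*x) dx = (-1/16 + 3*pi/8) - (-3*pi/8 - 1/16) = 3*pi/4.
Hence a_4 = (1/pi)·(3*pi/4) = 3/4.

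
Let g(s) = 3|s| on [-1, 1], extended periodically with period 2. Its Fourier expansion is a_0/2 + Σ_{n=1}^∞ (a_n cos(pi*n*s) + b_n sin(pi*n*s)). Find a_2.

a_2 = ∫_{-1}^{1} g(s) cos(2*pi*s) ds.
g is even and cos(2*pi*s) is even, so the integrand is even and a_2 = 2 ∫_0^{1} g(s) cos(2*pi*s) ds.
Integrating by parts (boundary term plus one more integral), an antiderivative of (3*s) cos(2*pi*s) is 3*s*sin(2*pi*s)/(2*pi) + 3*cos(2*pi*s)/(4*pi**2); evaluating from 0 to 1: ∫_{0}^{1} (3*s) cos(2*pi*s) ds = (3/(4*pi**2)) - (3/(4*pi**2)) = 0.
Hence a_2 = 2·(0) = 0.

0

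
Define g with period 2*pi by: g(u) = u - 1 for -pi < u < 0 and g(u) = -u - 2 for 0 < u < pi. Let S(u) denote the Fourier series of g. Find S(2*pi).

u = 2*pi differs from u = 0 by 1 full period(s), and the series is 2*pi-periodic.
At u = 0 the one-sided limits are g(0^-) = -1 and g(0^+) = -2.
By Dirichlet's theorem the series converges to their average, [(-1) + (-2)]/2 = -3/2.

-3/2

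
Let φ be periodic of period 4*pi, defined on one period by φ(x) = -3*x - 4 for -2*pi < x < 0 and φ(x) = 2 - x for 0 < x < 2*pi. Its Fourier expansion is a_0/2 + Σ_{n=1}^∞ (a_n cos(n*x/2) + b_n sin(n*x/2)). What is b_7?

4*(3 - 2*pi)/(7*pi)

b_7 = (1/(2*pi)) ∫_{-2*pi}^{2*pi} φ(x) sin(7*x/2) dx.
Split the integral at the breakpoints.
Integrating by parts (boundary term plus one more integral), an antiderivative of (-3*x - 4) sin(7*x/2) is 6*x*cos(7*x/2)/7 - 12*sin(7*x/2)/49 + 8*cos(7*x/2)/7; evaluating from -2*pi to 0: ∫_{-2*pi}^{0} (-3*x - 4) sin(7*x/2) dx = (8/7) - (-8/7 + 12*pi/7) = 16/7 - 12*pi/7.
Integrating by parts (boundary term plus one more integral), an antiderivative of (2 - x) sin(7*x/2) is 2*x*cos(7*x/2)/7 - 4*sin(7*x/2)/49 - 4*cos(7*x/2)/7; evaluating from 0 to 2*pi: ∫_{0}^{2*pi} (2 - x) sin(7*x/2) dx = (4/7 - 4*pi/7) - (-4/7) = 8/7 - 4*pi/7.
Summing the pieces and multiplying by (1/(2*pi)) gives b_7 = 4*(3 - 2*pi)/(7*pi).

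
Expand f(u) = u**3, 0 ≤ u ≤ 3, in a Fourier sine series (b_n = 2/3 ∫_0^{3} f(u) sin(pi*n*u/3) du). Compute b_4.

b_4 = 2/3 ∫_0^{3} (u**3) sin(4*pi*u/3) du.
Integrating by parts three times (tabular method), an antiderivative of (u**3) sin(4*pi*u/3) is -3*u**3*cos(4*pi*u/3)/(4*pi) + 27*u**2*sin(4*pi*u/3)/(16*pi**2) + 81*u*cos(4*pi*u/3)/(32*pi**3) - 243*sin(4*pi*u/3)/(128*pi**4); evaluating from 0 to 3: ∫_{0}^{3} (u**3) sin(4*pi*u/3) du = (81*(3 - 8*pi**2)/(32*pi**3)) - (0) = 81*(3 - 8*pi**2)/(32*pi**3).
Hence b_4 = (2/3)·(81*(3 - 8*pi**2)/(32*pi**3)) = 27*(3 - 8*pi**2)/(16*pi**3).

27*(3 - 8*pi**2)/(16*pi**3)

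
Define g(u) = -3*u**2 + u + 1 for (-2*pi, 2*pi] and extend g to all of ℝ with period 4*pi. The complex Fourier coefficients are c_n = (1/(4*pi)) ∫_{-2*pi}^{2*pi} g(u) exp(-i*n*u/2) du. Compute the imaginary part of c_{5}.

Since g is real-valued, Im(c_{5}) = -(1/(4*pi)) ∫_{-2*pi}^{2*pi} g(u) sin(5*u/2) du = -b_{5}/2.
Integrating by parts twice (tabular method), an antiderivative of (-3*u**2 + u + 1) sin(5*u/2) is 6*u**2*cos(5*u/2)/5 - 24*u*sin(5*u/2)/25 - 2*u*cos(5*u/2)/5 + 4*sin(5*u/2)/25 - 98*cos(5*u/2)/125; evaluating from -2*pi to 2*pi: ∫_{-2*pi}^{2*pi} (-3*u**2 + u + 1) sin(5*u/2) du = (-24*pi**2/5 + 98/125 + 4*pi/5) - (-24*pi**2/5 - 4*pi/5 + 98/125) = 8*pi/5.
Hence Im(c_{5}) = (-1/(4*pi))·(8*pi/5) = -2/5.

-2/5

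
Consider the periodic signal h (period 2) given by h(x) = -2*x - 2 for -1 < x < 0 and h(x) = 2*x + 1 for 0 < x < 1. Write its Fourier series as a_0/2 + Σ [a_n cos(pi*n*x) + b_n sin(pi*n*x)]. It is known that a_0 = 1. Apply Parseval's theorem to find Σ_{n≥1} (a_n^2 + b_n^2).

31/6

Parseval: a_0^2/2 + Σ_{n≥1} (a_n^2+b_n^2) = ∫_{-1}^{1} h(x)^2 dx = 17/3.
Subtract a_0^2/2 = 1/2: Σ (a_n^2+b_n^2) = 31/6.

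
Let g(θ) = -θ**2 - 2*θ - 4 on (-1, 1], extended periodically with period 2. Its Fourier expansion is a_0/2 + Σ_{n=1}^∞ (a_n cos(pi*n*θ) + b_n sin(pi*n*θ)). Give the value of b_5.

b_5 = ∫_{-1}^{1} g(θ) sin(5*pi*θ) dθ.
Integrating by parts twice (tabular method), an antiderivative of (-θ**2 - 2*θ - 4) sin(5*pi*θ) is θ**2*cos(5*pi*θ)/(5*pi) - 2*θ*sin(5*pi*θ)/(25*pi**2) + 2*θ*cos(5*pi*θ)/(5*pi) - 2*sin(5*pi*θ)/(25*pi**2) - 2*cos(5*pi*θ)/(125*pi**3) + 4*cos(5*pi*θ)/(5*pi); evaluating from -1 to 1: ∫_{-1}^{1} (-θ**2 - 2*θ - 4) sin(5*pi*θ) dθ = ((2 - 175*pi**2)/(125*pi**3)) - ((2 - 75*pi**2)/(125*pi**3)) = -4/(5*pi).
Hence b_5 = -4/(5*pi).

-4/(5*pi)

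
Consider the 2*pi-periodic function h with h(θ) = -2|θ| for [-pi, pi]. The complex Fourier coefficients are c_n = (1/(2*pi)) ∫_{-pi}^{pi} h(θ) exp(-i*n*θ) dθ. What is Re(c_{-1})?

Since h is real-valued, Re(c_{-1}) = (1/(2*pi)) ∫_{-pi}^{pi} h(θ) cos(-θ) dθ = a_{1}/2.
h is even and cos(-θ) is even, so the integrand is even: ∫_{-pi}^{pi} h(θ) cos(-θ) dθ = 2∫_0^{pi} h(θ) cos(-θ) dθ.
Integrating by parts (boundary term plus one more integral), an antiderivative of (-2*θ) cos(-θ) is -2*θ*sin(θ) - 2*cos(θ); evaluating from 0 to pi: ∫_{0}^{pi} (-2*θ) cos(-θ) dθ = (2) - (-2) = 4.
So ∫_{-pi}^{pi} h(θ) cos(-θ) dθ = 8.
Hence Re(c_{-1}) = (1/(2*pi))·(8) = 4/pi.

4/pi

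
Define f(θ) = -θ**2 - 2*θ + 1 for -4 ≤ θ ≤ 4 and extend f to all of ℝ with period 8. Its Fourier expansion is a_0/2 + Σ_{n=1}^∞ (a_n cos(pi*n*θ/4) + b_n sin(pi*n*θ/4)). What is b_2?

8/pi

b_2 = 1/4 ∫_{-4}^{4} f(θ) sin(pi*θ/2) dθ.
Integrating by parts twice (tabular method), an antiderivative of (-θ**2 - 2*θ + 1) sin(pi*θ/2) is 2*θ**2*cos(pi*θ/2)/pi - 8*θ*sin(pi*θ/2)/pi**2 + 4*θ*cos(pi*θ/2)/pi - 8*sin(pi*θ/2)/pi**2 - 2*cos(pi*θ/2)/pi - 16*cos(pi*θ/2)/pi**3; evaluating from -4 to 4: ∫_{-4}^{4} (-θ**2 - 2*θ + 1) sin(pi*θ/2) dθ = (-16/pi**3 + 46/pi) - (-16/pi**3 + 14/pi) = 32/pi.
Hence b_2 = (1/4)·(32/pi) = 8/pi.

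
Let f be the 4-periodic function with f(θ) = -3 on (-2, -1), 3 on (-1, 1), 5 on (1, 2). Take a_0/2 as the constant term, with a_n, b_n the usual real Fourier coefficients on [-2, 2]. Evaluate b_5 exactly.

b_5 = 1/2 ∫_{-2}^{2} f(θ) sin(5*pi*θ/2) dθ.
Split the integral at the breakpoints.
Directly, an antiderivative of (-3) sin(5*pi*θ/2) is 6*cos(5*pi*θ/2)/(5*pi); evaluating from -2 to -1: ∫_{-2}^{-1} (-3) sin(5*pi*θ/2) dθ = (0) - (-6/(5*pi)) = 6/(5*pi).
Directly, an antiderivative of (3) sin(5*pi*θ/2) is -6*cos(5*pi*θ/2)/(5*pi); evaluating from -1 to 1: ∫_{-1}^{1} (3) sin(5*pi*θ/2) dθ = (0) - (0) = 0.
Directly, an antiderivative of (5) sin(5*pi*θ/2) is -2*cos(5*pi*θ/2)/pi; evaluating from 1 to 2: ∫_{1}^{2} (5) sin(5*pi*θ/2) dθ = (2/pi) - (0) = 2/pi.
Summing the pieces and multiplying by (1/2) gives b_5 = 8/(5*pi).

8/(5*pi)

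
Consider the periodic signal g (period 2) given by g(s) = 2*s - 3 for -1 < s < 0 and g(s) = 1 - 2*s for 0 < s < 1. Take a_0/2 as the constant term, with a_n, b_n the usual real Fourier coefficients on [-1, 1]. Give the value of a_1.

8/pi**2

a_1 = ∫_{-1}^{1} g(s) cos(pi*s) ds.
Split the integral at the breakpoints.
Integrating by parts (boundary term plus one more integral), an antiderivative of (2*s - 3) cos(pi*s) is 2*s*sin(pi*s)/pi - 3*sin(pi*s)/pi + 2*cos(pi*s)/pi**2; evaluating from -1 to 0: ∫_{-1}^{0} (2*s - 3) cos(pi*s) ds = (2/pi**2) - (-2/pi**2) = 4/pi**2.
Integrating by parts (boundary term plus one more integral), an antiderivative of (1 - 2*s) cos(pi*s) is -2*s*sin(pi*s)/pi + sin(pi*s)/pi - 2*cos(pi*s)/pi**2; evaluating from 0 to 1: ∫_{0}^{1} (1 - 2*s) cos(pi*s) ds = (2/pi**2) - (-2/pi**2) = 4/pi**2.
Summing the pieces gives a_1 = 8/pi**2.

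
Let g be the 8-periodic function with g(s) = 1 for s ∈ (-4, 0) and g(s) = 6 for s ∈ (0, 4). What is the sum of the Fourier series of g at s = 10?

s = 10 differs from s = 2 by 1 full period(s), and the series is 8-periodic.
g is continuous at s = 2 with value 6, so the series converges to 6 there.

6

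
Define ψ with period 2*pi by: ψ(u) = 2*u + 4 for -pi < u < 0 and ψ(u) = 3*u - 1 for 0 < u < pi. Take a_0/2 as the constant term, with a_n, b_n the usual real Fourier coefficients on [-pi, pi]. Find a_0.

a_0 = 1/pi ∫_{-pi}^{pi} ψ(u) du = 1/pi · (pi*(pi + 6)/2) = pi/2 + 3.

pi/2 + 3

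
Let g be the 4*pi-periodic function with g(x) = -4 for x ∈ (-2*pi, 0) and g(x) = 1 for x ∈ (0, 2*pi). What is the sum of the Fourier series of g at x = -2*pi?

At x = -2*pi the one-sided limits are g(-2*pi^-) = 1 and g(-2*pi^+) = -4.
By Dirichlet's theorem the series converges to their average, [(1) + (-4)]/2 = -3/2.

-3/2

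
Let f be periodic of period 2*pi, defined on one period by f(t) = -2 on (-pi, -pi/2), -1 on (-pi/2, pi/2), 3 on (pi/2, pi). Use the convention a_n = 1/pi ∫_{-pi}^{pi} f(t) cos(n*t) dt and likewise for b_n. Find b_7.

5/(7*pi)

b_7 = 1/pi ∫_{-pi}^{pi} f(t) sin(7*t) dt.
Split the integral at the breakpoints.
Directly, an antiderivative of (-2) sin(7*t) is 2*cos(7*t)/7; evaluating from -pi to -pi/2: ∫_{-pi}^{-pi/2} (-2) sin(7*t) dt = (0) - (-2/7) = 2/7.
Directly, an antiderivative of (-1) sin(7*t) is cos(7*t)/7; evaluating from -pi/2 to pi/2: ∫_{-pi/2}^{pi/2} (-1) sin(7*t) dt = (0) - (0) = 0.
Directly, an antiderivative of (3) sin(7*t) is -3*cos(7*t)/7; evaluating from pi/2 to pi: ∫_{pi/2}^{pi} (3) sin(7*t) dt = (3/7) - (0) = 3/7.
Summing the pieces and multiplying by (1/pi) gives b_7 = 5/(7*pi).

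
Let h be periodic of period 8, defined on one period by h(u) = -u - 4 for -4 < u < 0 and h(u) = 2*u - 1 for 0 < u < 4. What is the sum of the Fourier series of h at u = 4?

At u = 4 the one-sided limits are h(4^-) = 7 and h(4^+) = 0.
By Dirichlet's theorem the series converges to their average, [(7) + (0)]/2 = 7/2.

7/2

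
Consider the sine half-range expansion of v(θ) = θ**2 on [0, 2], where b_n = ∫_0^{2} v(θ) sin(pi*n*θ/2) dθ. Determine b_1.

-32/pi**3 + 8/pi

b_1 = ∫_0^{2} (θ**2) sin(pi*θ/2) dθ.
Integrating by parts twice (tabular method), an antiderivative of (θ**2) sin(pi*θ/2) is -2*θ**2*cos(pi*θ/2)/pi + 8*θ*sin(pi*θ/2)/pi**2 + 16*cos(pi*θ/2)/pi**3; evaluating from 0 to 2: ∫_{0}^{2} (θ**2) sin(pi*θ/2) dθ = (-16/pi**3 + 8/pi) - (16/pi**3) = -32/pi**3 + 8/pi.
Hence b_1 = -32/pi**3 + 8/pi.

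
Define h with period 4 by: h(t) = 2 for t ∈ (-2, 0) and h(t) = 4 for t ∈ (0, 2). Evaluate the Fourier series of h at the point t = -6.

t = -6 differs from t = -2 by -1 full period(s), and the series is 4-periodic.
At t = -2 the one-sided limits are h(-2^-) = 4 and h(-2^+) = 2.
By Dirichlet's theorem the series converges to their average, [(4) + (2)]/2 = 3.

3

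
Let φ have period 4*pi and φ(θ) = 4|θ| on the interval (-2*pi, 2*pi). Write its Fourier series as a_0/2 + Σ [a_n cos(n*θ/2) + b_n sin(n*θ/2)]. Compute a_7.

-32/(49*pi)

a_7 = (1/(2*pi)) ∫_{-2*pi}^{2*pi} φ(θ) cos(7*θ/2) dθ.
φ is even and cos(7*θ/2) is even, so the integrand is even and a_7 = 1/pi ∫_0^{2*pi} φ(θ) cos(7*θ/2) dθ.
Integrating by parts (boundary term plus one more integral), an antiderivative of (4*θ) cos(7*θ/2) is 8*θ*sin(7*θ/2)/7 + 16*cos(7*θ/2)/49; evaluating from 0 to 2*pi: ∫_{0}^{2*pi} (4*θ) cos(7*θ/2) dθ = (-16/49) - (16/49) = -32/49.
Hence a_7 = (1/pi)·(-32/49) = -32/(49*pi).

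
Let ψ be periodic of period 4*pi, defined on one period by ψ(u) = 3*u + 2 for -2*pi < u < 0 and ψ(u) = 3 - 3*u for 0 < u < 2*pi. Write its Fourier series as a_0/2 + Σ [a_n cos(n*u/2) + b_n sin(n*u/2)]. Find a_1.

24/pi

a_1 = (1/(2*pi)) ∫_{-2*pi}^{2*pi} ψ(u) cos(u/2) du.
Split the integral at the breakpoints.
Integrating by parts (boundary term plus one more integral), an antiderivative of (3*u + 2) cos(u/2) is 6*u*sin(u/2) + 4*sin(u/2) + 12*cos(u/2); evaluating from -2*pi to 0: ∫_{-2*pi}^{0} (3*u + 2) cos(u/2) du = (12) - (-12) = 24.
Integrating by parts (boundary term plus one more integral), an antiderivative of (3 - 3*u) cos(u/2) is -6*u*sin(u/2) + 6*sin(u/2) - 12*cos(u/2); evaluating from 0 to 2*pi: ∫_{0}^{2*pi} (3 - 3*u) cos(u/2) du = (12) - (-12) = 24.
Summing the pieces and multiplying by (1/(2*pi)) gives a_1 = 24/pi.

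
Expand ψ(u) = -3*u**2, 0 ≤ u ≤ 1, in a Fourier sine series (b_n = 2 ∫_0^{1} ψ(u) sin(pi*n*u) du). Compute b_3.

-2/pi + 8/(9*pi**3)

b_3 = 2 ∫_0^{1} (-3*u**2) sin(3*pi*u) du.
Integrating by parts twice (tabular method), an antiderivative of (-3*u**2) sin(3*pi*u) is u**2*cos(3*pi*u)/pi - 2*u*sin(3*pi*u)/(3*pi**2) - 2*cos(3*pi*u)/(9*pi**3); evaluating from 0 to 1: ∫_{0}^{1} (-3*u**2) sin(3*pi*u) du = ((2/9 - pi**2)/pi**3) - (-2/(9*pi**3)) = (4/9 - pi**2)/pi**3.
Hence b_3 = 2·((4/9 - pi**2)/pi**3) = -2/pi + 8/(9*pi**3).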